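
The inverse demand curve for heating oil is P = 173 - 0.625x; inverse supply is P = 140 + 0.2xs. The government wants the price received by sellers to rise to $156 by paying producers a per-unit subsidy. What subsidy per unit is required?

At a seller price of 156, quantity supplied is -700 + 5·156 = 80.
Buyers absorb 80 only when they pay Pb = 173 − 0.625·80 = 123.
s = Ps − Pb = 156 − 123 = 33.

Required subsidy s = $33 per unit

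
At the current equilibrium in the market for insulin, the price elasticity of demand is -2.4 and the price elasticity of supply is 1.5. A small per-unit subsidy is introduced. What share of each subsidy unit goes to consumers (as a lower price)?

For a small subsidy around the equilibrium, the benefit split depends on the relative slopes, which at a point are proportional to the elasticities.
Buyer share = εs/(εs + |εd|) = 1.5/(1.5 + 2.4) = 5/13; seller share = |εd|/(εs + |εd|) = 8/13.

Consumer share = 5/13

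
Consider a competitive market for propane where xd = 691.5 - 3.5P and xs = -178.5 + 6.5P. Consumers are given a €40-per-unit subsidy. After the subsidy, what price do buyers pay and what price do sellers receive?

Buyers pay €61; sellers receive €101

Pre-subsidy: 691.5 - 3.5P = -178.5 + 6.5P gives P* = 87, x* = 387.
With the rebate, buyers effectively pay Pb = Ps − 40, where Ps is the price sellers receive.
Demand in terms of Ps becomes xd = 691.5 − 3.5(Ps − 40) = 831.5 - 3.5Ps. Setting this equal to supply: 831.5 - 3.5Ps = -178.5 + 6.5Ps, so Ps = 101.
Buyers pay Pb = 101 − 40 = 61; x' = -178.5 + 6.5·101 = 478.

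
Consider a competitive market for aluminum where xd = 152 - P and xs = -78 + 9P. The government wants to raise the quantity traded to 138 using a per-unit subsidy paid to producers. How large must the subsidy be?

Required subsidy s = 10 per unit

At x = 138, invert demand for the buyer price: Pb = (152 − 138)/1 = 14; invert supply for the seller price: Ps = (138 − (-78))/9 = 24.
The subsidy must fill the gap: s = Ps − Pb = 24 − 14 = 10.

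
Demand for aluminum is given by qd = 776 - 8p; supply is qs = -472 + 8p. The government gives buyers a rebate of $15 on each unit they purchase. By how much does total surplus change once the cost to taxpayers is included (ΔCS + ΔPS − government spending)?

Net change in total surplus = -$450

Pre-subsidy: 776 - 8p = -472 + 8p gives p* = 78, q* = 152.
With the rebate, buyers effectively pay pb = ps − 15, where ps is the price sellers receive.
Demand in terms of ps becomes qd = 776 − 8(ps − 15) = 896 - 8ps. Setting this equal to supply: 896 - 8ps = -472 + 8ps, so ps = 85.5.
Buyers pay pb = 85.5 − 15 = 70.5; q' = -472 + 8·85.5 = 212.
ΔCS = ½(152 + 212)(78 − 70.5) = 1365; ΔPS = ½(152 + 212)(85.5 − 78) = 1365.
Government spending = 15 × 212 = 3180.
Net change = 1365 + 1365 − 3180 = -450. The loss equals the DWL triangle ½·15·60.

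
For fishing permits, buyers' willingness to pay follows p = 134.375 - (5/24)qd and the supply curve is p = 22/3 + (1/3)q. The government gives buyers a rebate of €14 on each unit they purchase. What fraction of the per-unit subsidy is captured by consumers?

Consumer share = 5/13

Pre-subsidy: 134.375 - (5/24)q = 22/3 + (1/3)q gives q* = 3049/13 and p* = 3335/39.
With the rebate, buyers effectively pay pb = ps − 14, where ps is the price sellers receive.
On the curves, pb = 134.375 - (5/24)q and ps = 22/3 + (1/3)q; the wedge ps − pb = 14 gives 22/3 + (1/3)q − (134.375 - (5/24)q) = 14, so q' = 3385/13.
Then pb = 134.375 − (5/24)·(3385/13) = 3125/39 and ps = 22/3 + (1/3)·(3385/13) = 3671/39.
Buyers' price falls by p* − pb = 3335/39 − 3125/39 = 70/13; sellers' price rises by ps − p* = 3671/39 − 3335/39 = 112/13.
So consumers capture (70/13)/14 = 5/13 of each unit of subsidy.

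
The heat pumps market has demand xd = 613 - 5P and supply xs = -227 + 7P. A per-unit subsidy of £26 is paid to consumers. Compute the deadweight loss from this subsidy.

Deadweight loss = 5915/6

Pre-subsidy: 613 - 5P = -227 + 7P gives P* = 70, x* = 263.
With the rebate, buyers effectively pay Pb = Ps − 26, where Ps is the price sellers receive.
Demand in terms of Ps becomes xd = 613 − 5(Ps − 26) = 743 - 5Ps. Setting this equal to supply: 743 - 5Ps = -227 + 7Ps, so Ps = 485/6.
Buyers pay Pb = 485/6 − 26 = 329/6; x' = -227 + 7·(485/6) = 2033/6.
The subsidy expands output by 2033/6 − 263 = 455/6 past the efficient level; on those units the gap between marginal cost and willingness to pay runs from 0 up to 26.
DWL = ½ × 26 × 455/6 = 5915/6.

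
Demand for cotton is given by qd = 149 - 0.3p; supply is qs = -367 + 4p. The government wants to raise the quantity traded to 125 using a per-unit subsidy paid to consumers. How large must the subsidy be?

Required subsidy s = 43 per unit

At q = 125, invert demand for the buyer price: pb = (149 − 125)/0.3 = 80; invert supply for the seller price: ps = (125 − (-367))/4 = 123.
The subsidy must fill the gap: s = ps − pb = 123 − 80 = 43.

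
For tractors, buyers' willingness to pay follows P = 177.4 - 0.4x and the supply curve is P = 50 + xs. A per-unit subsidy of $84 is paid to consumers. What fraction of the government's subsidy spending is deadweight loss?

Pre-subsidy: 177.4 - 0.4x = 50 + x gives x* = 91 and P* = 141.
With the rebate, buyers effectively pay Pb = Ps − 84, where Ps is the price sellers receive.
On the curves, Pb = 177.4 - 0.4x and Ps = 50 + x; the wedge Ps − Pb = 84 gives 50 + x − (177.4 - 0.4x) = 84, so x' = 151.
Then Pb = 177.4 − 0.4·151 = 117 and Ps = 50 + 1·151 = 201.
ΔCS = ½(91 + 151)(141 − 117) = 2904; ΔPS = ½(91 + 151)(201 − 141) = 7260.
Government spending = 84 × 151 = 12684.
DWL = ½ × 84 × (151 − 91) = 2520; fraction = 2520 / 12684 = 30/151.

DWL / government spending = 30/151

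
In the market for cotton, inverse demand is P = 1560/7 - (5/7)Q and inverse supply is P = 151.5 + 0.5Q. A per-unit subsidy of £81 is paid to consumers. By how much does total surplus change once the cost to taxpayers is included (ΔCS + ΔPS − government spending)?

Net change in total surplus = -45927/17

Pre-subsidy: 1560/7 - (5/7)Q = 151.5 + 0.5Q gives Q* = 999/17 and P* = 3075/17.
With the rebate, buyers effectively pay Pb = Ps − 81, where Ps is the price sellers receive.
On the curves, Pb = 1560/7 - (5/7)Q and Ps = 151.5 + 0.5Q; the wedge Ps − Pb = 81 gives 151.5 + 0.5Q − (1560/7 - (5/7)Q) = 81, so Q' = 2133/17.
Then Pb = 1560/7 − (5/7)·(2133/17) = 2265/17 and Ps = 151.5 + 0.5·(2133/17) = 3642/17.
ΔCS = ½(999/17 + 2133/17)(3075/17 − 2265/17) = 1268460/289; ΔPS = ½(999/17 + 2133/17)(3642/17 − 3075/17) = 887922/289.
Government spending = 81 × 2133/17 = 172773/17.
Net change = 1268460/289 + 887922/289 − 172773/17 = -45927/17. The loss equals the DWL triangle ½·81·1134/17.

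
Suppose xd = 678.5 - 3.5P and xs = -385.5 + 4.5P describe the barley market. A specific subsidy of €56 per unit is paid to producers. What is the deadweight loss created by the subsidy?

Pre-subsidy: 678.5 - 3.5P = -385.5 + 4.5P gives P* = 133, x* = 213.
With the subsidy, sellers receive Ps = Pb + 56 for each unit, where Pb is the price buyers pay.
Supply in terms of Pb becomes xs = -385.5 + 4.5(Pb + 56) = -133.5 + 4.5Pb. Setting this equal to demand: 678.5 - 3.5Pb = -133.5 + 4.5Pb, so Pb = 101.5.
Sellers receive Ps = 101.5 + 56 = 157.5; x' = 678.5 − 3.5·101.5 = 323.25.
The subsidy expands output by 323.25 − 213 = 110.25 past the efficient level; on those units the gap between marginal cost and willingness to pay runs from 0 up to 56.
DWL = ½ × 56 × 110.25 = 3087.

Deadweight loss = €3087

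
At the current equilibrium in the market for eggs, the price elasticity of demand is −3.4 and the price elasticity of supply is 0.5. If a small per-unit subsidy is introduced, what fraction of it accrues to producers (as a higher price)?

For a small subsidy around the equilibrium, the benefit split depends on the relative slopes, which at a point are proportional to the elasticities.
Buyer share = εs/(εs + |εd|) = 0.5/(0.5 + 3.4) = 5/39; seller share = |εd|/(εs + |εd|) = 34/39.
So producers capture 34/39 of the subsidy.

Producer share = 34/39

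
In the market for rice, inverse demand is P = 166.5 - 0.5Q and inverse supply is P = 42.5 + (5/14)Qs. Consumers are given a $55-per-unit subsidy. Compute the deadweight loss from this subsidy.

Pre-subsidy: 166.5 - 0.5Q = 42.5 + (5/14)Q gives Q* = 434/3 and P* = 565/6.
With the rebate, buyers effectively pay Pb = Ps − 55, where Ps is the price sellers receive.
On the curves, Pb = 166.5 - 0.5Q and Ps = 42.5 + (5/14)Q; the wedge Ps − Pb = 55 gives 42.5 + (5/14)Q − (166.5 - 0.5Q) = 55, so Q' = 1253/6.
Then Pb = 166.5 − 0.5·(1253/6) = 745/12 and Ps = 42.5 + (5/14)·(1253/6) = 1405/12.
The subsidy expands output by 1253/6 − 434/3 = 385/6 past the efficient level; on those units the gap between marginal cost and willingness to pay runs from 0 up to 55.
DWL = ½ × 55 × 385/6 = 21175/12.

Deadweight loss = 21175/12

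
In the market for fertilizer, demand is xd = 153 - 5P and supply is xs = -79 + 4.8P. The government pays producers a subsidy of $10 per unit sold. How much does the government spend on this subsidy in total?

Government cost = 28970/49

Pre-subsidy: 153 - 5P = -79 + 4.8P gives P* = 1160/49, x* = 1697/49.
With the subsidy, sellers receive Ps = Pb + 10 for each unit, where Pb is the price buyers pay.
Supply in terms of Pb becomes xs = -79 + 4.8(Pb + 10) = -31 + 4.8Pb. Setting this equal to demand: 153 - 5Pb = -31 + 4.8Pb, so Pb = 920/49.
Sellers receive Ps = 920/49 + 10 = 1410/49; x' = 153 − 5·(920/49) = 2897/49.
Government outlay = subsidy × quantity = 10 × 2897/49 = 28970/49.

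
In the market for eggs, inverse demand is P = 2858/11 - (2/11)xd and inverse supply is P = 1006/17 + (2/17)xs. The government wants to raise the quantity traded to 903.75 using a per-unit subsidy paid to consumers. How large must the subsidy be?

At x = 903.75, from the demand curve buyers pay Pb = 2858/11 − (2/11)·903.75 = 95.5; from the supply curve sellers need Ps = 1006/17 + (2/17)·903.75 = 165.5.
The subsidy must fill the gap: s = Ps − Pb = 165.5 − 95.5 = 70.

Required subsidy s = 70 per unit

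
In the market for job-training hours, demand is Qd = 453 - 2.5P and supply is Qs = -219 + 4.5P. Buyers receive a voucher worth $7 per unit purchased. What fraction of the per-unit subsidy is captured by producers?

Pre-subsidy: 453 - 2.5P = -219 + 4.5P gives P* = 96, Q* = 213.
With the rebate, buyers effectively pay Pb = Ps − 7, where Ps is the price sellers receive.
Demand in terms of Ps becomes Qd = 453 − 2.5(Ps − 7) = 470.5 - 2.5Ps. Setting this equal to supply: 470.5 - 2.5Ps = -219 + 4.5Ps, so Ps = 98.5.
Buyers pay Pb = 98.5 − 7 = 91.5; Q' = -219 + 4.5·98.5 = 224.25.
Buyers' price falls by P* − Pb = 96 − 91.5 = 4.5; sellers' price rises by Ps − P* = 98.5 − 96 = 2.5.
So producers capture 2.5/7 = 5/14 of each unit of subsidy.

Producer share = 5/14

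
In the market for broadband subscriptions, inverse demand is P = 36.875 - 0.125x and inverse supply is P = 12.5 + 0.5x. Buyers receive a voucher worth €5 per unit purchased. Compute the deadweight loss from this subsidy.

Deadweight loss = €20

Pre-subsidy: 36.875 - 0.125x = 12.5 + 0.5x gives x* = 39 and P* = 32.
With the rebate, buyers effectively pay Pb = Ps − 5, where Ps is the price sellers receive.
On the curves, Pb = 36.875 - 0.125x and Ps = 12.5 + 0.5x; the wedge Ps − Pb = 5 gives 12.5 + 0.5x − (36.875 - 0.125x) = 5, so x' = 47.
Then Pb = 36.875 − 0.125·47 = 31 and Ps = 12.5 + 0.5·47 = 36.
The subsidy expands output by 47 − 39 = 8 past the efficient level; on those units the gap between marginal cost and willingness to pay runs from 0 up to 5.
DWL = ½ × 5 × 8 = 20.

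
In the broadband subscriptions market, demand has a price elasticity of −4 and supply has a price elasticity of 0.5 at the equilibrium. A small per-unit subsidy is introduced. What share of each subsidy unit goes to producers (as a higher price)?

For a small subsidy around the equilibrium, the benefit split depends on the relative slopes, which at a point are proportional to the elasticities.
Buyer share = εs/(εs + |εd|) = 0.5/(0.5 + 4) = 1/9; seller share = |εd|/(εs + |εd|) = 8/9.
So producers capture 8/9 of the subsidy.

Producer share = 8/9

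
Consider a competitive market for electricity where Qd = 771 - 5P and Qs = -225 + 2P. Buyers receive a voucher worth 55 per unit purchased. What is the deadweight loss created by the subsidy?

Deadweight loss = 15125/7

Pre-subsidy: 771 - 5P = -225 + 2P gives P* = 996/7, Q* = 417/7.
With the rebate, buyers effectively pay Pb = Ps − 55, where Ps is the price sellers receive.
Demand in terms of Ps becomes Qd = 771 − 5(Ps − 55) = 1046 - 5Ps. Setting this equal to supply: 1046 - 5Ps = -225 + 2Ps, so Ps = 1271/7.
Buyers pay Pb = 1271/7 − 55 = 886/7; Q' = -225 + 2·(1271/7) = 967/7.
The subsidy expands output by 967/7 − 417/7 = 550/7 past the efficient level; on those units the gap between marginal cost and willingness to pay runs from 0 up to 55.
DWL = ½ × 55 × 550/7 = 15125/7.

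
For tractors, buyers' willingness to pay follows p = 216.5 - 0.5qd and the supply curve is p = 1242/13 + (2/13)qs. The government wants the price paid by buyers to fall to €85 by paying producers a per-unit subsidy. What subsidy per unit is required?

At a buyer price of 85, quantity demanded is 433 − 2·85 = 263.
Sellers supply 263 only when they receive ps = 1242/13 + (2/13)·263 = 136.
s = ps − pb = 136 − 85 = 51.

Required subsidy s = €51 per unit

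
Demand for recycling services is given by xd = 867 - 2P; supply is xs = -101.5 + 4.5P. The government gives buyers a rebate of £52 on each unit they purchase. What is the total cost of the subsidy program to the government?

Government cost = £33332

Pre-subsidy: 867 - 2P = -101.5 + 4.5P gives P* = 149, x* = 569.
With the rebate, buyers effectively pay Pb = Ps − 52, where Ps is the price sellers receive.
Demand in terms of Ps becomes xd = 867 − 2(Ps − 52) = 971 - 2Ps. Setting this equal to supply: 971 - 2Ps = -101.5 + 4.5Ps, so Ps = 165.
Buyers pay Pb = 165 − 52 = 113; x' = -101.5 + 4.5·165 = 641.
Government outlay = subsidy × quantity = 52 × 641 = 33332.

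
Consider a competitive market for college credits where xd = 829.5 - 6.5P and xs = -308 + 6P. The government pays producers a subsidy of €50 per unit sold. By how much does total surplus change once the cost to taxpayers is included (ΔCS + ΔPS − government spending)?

Pre-subsidy: 829.5 - 6.5P = -308 + 6P gives P* = 91, x* = 238.
With the subsidy, sellers receive Ps = Pb + 50 for each unit, where Pb is the price buyers pay.
Supply in terms of Pb becomes xs = -308 + 6(Pb + 50) = -8 + 6Pb. Setting this equal to demand: 829.5 - 6.5Pb = -8 + 6Pb, so Pb = 67.
Sellers receive Ps = 67 + 50 = 117; x' = 829.5 − 6.5·67 = 394.
ΔCS = ½(238 + 394)(91 − 67) = 7584; ΔPS = ½(238 + 394)(117 − 91) = 8216.
Government spending = 50 × 394 = 19700.
Net change = 7584 + 8216 − 19700 = -3900. The loss equals the DWL triangle ½·50·156.

Net change in total surplus = -€3900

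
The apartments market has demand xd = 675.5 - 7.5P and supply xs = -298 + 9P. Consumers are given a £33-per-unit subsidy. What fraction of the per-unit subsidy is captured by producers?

Producer share = 5/11

Pre-subsidy: 675.5 - 7.5P = -298 + 9P gives P* = 59, x* = 233.
With the rebate, buyers effectively pay Pb = Ps − 33, where Ps is the price sellers receive.
Demand in terms of Ps becomes xd = 675.5 − 7.5(Ps − 33) = 923 - 7.5Ps. Setting this equal to supply: 923 - 7.5Ps = -298 + 9Ps, so Ps = 74.
Buyers pay Pb = 74 − 33 = 41; x' = -298 + 9·74 = 368.
Buyers' price falls by P* − Pb = 59 − 41 = 18; sellers' price rises by Ps − P* = 74 − 59 = 15.
So producers capture 15/33 = 5/11 of each unit of subsidy.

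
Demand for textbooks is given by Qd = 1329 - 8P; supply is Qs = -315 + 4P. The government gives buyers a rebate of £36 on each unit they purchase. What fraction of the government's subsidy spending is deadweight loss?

Pre-subsidy: 1329 - 8P = -315 + 4P gives P* = 137, Q* = 233.
With the rebate, buyers effectively pay Pb = Ps − 36, where Ps is the price sellers receive.
Demand in terms of Ps becomes Qd = 1329 − 8(Ps − 36) = 1617 - 8Ps. Setting this equal to supply: 1617 - 8Ps = -315 + 4Ps, so Ps = 161.
Buyers pay Pb = 161 − 36 = 125; Q' = -315 + 4·161 = 329.
ΔCS = ½(233 + 329)(137 − 125) = 3372; ΔPS = ½(233 + 329)(161 − 137) = 6744.
Government spending = 36 × 329 = 11844.
DWL = ½ × 36 × (329 − 233) = 1728; fraction = 1728 / 11844 = 48/329.

DWL / government spending = 48/329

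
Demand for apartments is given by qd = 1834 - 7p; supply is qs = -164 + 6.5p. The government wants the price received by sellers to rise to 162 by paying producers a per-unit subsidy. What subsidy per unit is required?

At a seller price of 162, quantity supplied is -164 + 6.5·162 = 889.
Buyers absorb 889 only when they pay pb with 1834 − 7·pb = 889, i.e. pb = 135.
s = ps − pb = 162 − 135 = 27.

Required subsidy s = 27 per unit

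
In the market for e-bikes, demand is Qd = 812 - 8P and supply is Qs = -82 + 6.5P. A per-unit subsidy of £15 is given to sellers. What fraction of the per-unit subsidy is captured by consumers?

Consumer share = 13/29

Pre-subsidy: 812 - 8P = -82 + 6.5P gives P* = 1788/29, Q* = 9244/29.
With the subsidy, sellers receive Ps = Pb + 15 for each unit, where Pb is the price buyers pay.
Supply in terms of Pb becomes Qs = -82 + 6.5(Pb + 15) = 15.5 + 6.5Pb. Setting this equal to demand: 812 - 8Pb = 15.5 + 6.5Pb, so Pb = 1593/29.
Sellers receive Ps = 1593/29 + 15 = 2028/29; Q' = 812 − 8·(1593/29) = 10804/29.
Buyers' price falls by P* − Pb = 1788/29 − 1593/29 = 195/29; sellers' price rises by Ps − P* = 2028/29 − 1788/29 = 240/29.
So consumers capture (195/29)/15 = 13/29 of each unit of subsidy.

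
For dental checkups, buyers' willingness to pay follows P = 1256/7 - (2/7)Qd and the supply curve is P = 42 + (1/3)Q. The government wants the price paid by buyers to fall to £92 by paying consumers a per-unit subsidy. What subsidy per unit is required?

Required subsidy s = £52 per unit

At a buyer price of 92, quantity demanded is 628 − 3.5·92 = 306.
Sellers supply 306 only when they receive Ps = 42 + (1/3)·306 = 144.
s = Ps − Pb = 144 − 92 = 52.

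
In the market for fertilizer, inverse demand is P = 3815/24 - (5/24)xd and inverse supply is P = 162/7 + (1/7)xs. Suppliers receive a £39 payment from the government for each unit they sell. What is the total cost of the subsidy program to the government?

Government cost = 1145391/59

Pre-subsidy: 3815/24 - (5/24)x = 162/7 + (1/7)x gives x* = 22817/59 and P* = 4625/59.
With the subsidy, sellers receive Ps = Pb + 39 for each unit, where Pb is the price buyers pay.
On the curves, Pb = 3815/24 - (5/24)x and Ps = 162/7 + (1/7)x; the wedge Ps − Pb = 39 gives 162/7 + (1/7)x − (3815/24 - (5/24)x) = 39, so x' = 29369/59.
Then Pb = 3815/24 − (5/24)·(29369/59) = 3260/59 and Ps = 162/7 + (1/7)·(29369/59) = 5561/59.
Government outlay = subsidy × quantity = 39 × 29369/59 = 1145391/59.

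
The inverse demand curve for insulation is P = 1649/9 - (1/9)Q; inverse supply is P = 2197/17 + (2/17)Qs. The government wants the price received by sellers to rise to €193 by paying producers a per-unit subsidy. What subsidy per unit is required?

Required subsidy s = €70 per unit

At a seller price of 193, quantity supplied is -1098.5 + 8.5·193 = 542.
Buyers absorb 542 only when they pay Pb = 1649/9 − (1/9)·542 = 123.
s = Ps − Pb = 193 − 123 = 70.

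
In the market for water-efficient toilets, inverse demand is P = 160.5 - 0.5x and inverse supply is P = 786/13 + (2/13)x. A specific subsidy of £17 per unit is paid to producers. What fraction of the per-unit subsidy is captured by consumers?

Pre-subsidy: 160.5 - 0.5x = 786/13 + (2/13)x gives x* = 153 and P* = 84.
With the subsidy, sellers receive Ps = Pb + 17 for each unit, where Pb is the price buyers pay.
On the curves, Pb = 160.5 - 0.5x and Ps = 786/13 + (2/13)x; the wedge Ps − Pb = 17 gives 786/13 + (2/13)x − (160.5 - 0.5x) = 17, so x' = 179.
Then Pb = 160.5 − 0.5·179 = 71 and Ps = 786/13 + (2/13)·179 = 88.
Buyers' price falls by P* − Pb = 84 − 71 = 13; sellers' price rises by Ps − P* = 88 − 84 = 4.
So consumers capture 13/17 = 13/17 of each unit of subsidy.

Consumer share = 13/17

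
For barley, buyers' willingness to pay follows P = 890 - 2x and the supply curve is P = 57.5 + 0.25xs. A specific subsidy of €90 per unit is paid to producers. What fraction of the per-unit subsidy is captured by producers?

Pre-subsidy: 890 - 2x = 57.5 + 0.25x gives x* = 370 and P* = 150.
With the subsidy, sellers receive Ps = Pb + 90 for each unit, where Pb is the price buyers pay.
On the curves, Pb = 890 - 2x and Ps = 57.5 + 0.25x; the wedge Ps − Pb = 90 gives 57.5 + 0.25x − (890 - 2x) = 90, so x' = 410.
Then Pb = 890 − 2·410 = 70 and Ps = 57.5 + 0.25·410 = 160.
Buyers' price falls by P* − Pb = 150 − 70 = 80; sellers' price rises by Ps − P* = 160 − 150 = 10.
So producers capture 10/90 = 1/9 of each unit of subsidy.

Producer share = 1/9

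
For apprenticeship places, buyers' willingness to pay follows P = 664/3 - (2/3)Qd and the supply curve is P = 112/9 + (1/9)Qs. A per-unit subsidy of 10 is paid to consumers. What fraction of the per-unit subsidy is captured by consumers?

Consumer share = 6/7

Pre-subsidy: 664/3 - (2/3)Q = 112/9 + (1/9)Q gives Q* = 1880/7 and P* = 296/7.
With the rebate, buyers effectively pay Pb = Ps − 10, where Ps is the price sellers receive.
On the curves, Pb = 664/3 - (2/3)Q and Ps = 112/9 + (1/9)Q; the wedge Ps − Pb = 10 gives 112/9 + (1/9)Q − (664/3 - (2/3)Q) = 10, so Q' = 1970/7.
Then Pb = 664/3 − (2/3)·(1970/7) = 236/7 and Ps = 112/9 + (1/9)·(1970/7) = 306/7.
Buyers' price falls by P* − Pb = 296/7 − 236/7 = 60/7; sellers' price rises by Ps − P* = 306/7 − 296/7 = 10/7.
So consumers capture (60/7)/10 = 6/7 of each unit of subsidy.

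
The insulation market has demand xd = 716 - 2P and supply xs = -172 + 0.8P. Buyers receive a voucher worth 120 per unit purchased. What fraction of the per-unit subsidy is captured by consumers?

Pre-subsidy: 716 - 2P = -172 + 0.8P gives P* = 2220/7, x* = 572/7.
With the rebate, buyers effectively pay Pb = Ps − 120, where Ps is the price sellers receive.
Demand in terms of Ps becomes xd = 716 − 2(Ps − 120) = 956 - 2Ps. Setting this equal to supply: 956 - 2Ps = -172 + 0.8Ps, so Ps = 2820/7.
Buyers pay Pb = 2820/7 − 120 = 1980/7; x' = -172 + 0.8·(2820/7) = 1052/7.
Buyers' price falls by P* − Pb = 2220/7 − 1980/7 = 240/7; sellers' price rises by Ps − P* = 2820/7 − 2220/7 = 600/7.
So consumers capture (240/7)/120 = 2/7 of each unit of subsidy.

Consumer share = 2/7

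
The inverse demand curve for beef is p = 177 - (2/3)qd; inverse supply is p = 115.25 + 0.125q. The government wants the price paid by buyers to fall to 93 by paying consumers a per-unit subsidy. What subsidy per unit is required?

At a buyer price of 93, quantity demanded is 265.5 − 1.5·93 = 126.
Sellers supply 126 only when they receive ps = 115.25 + 0.125·126 = 131.
s = ps − pb = 131 − 93 = 38.

Required subsidy s = 38 per unit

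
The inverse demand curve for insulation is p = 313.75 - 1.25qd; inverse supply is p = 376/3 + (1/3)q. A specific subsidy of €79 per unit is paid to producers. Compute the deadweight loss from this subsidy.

Deadweight loss = 37446/19

Pre-subsidy: 313.75 - 1.25q = 376/3 + (1/3)q gives q* = 119 and p* = 165.
With the subsidy, sellers receive ps = pb + 79 for each unit, where pb is the price buyers pay.
On the curves, pb = 313.75 - 1.25q and ps = 376/3 + (1/3)q; the wedge ps − pb = 79 gives 376/3 + (1/3)q − (313.75 - 1.25q) = 79, so q' = 3209/19.
Then pb = 313.75 − 1.25·(3209/19) = 1950/19 and ps = 376/3 + (1/3)·(3209/19) = 3451/19.
The subsidy expands output by 3209/19 − 119 = 948/19 past the efficient level; on those units the gap between marginal cost and willingness to pay runs from 0 up to 79.
DWL = ½ × 79 × 948/19 = 37446/19.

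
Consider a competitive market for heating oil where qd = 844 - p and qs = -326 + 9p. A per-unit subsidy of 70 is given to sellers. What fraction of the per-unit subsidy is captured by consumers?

Pre-subsidy: 844 - p = -326 + 9p gives p* = 117, q* = 727.
With the subsidy, sellers receive ps = pb + 70 for each unit, where pb is the price buyers pay.
Supply in terms of pb becomes qs = -326 + 9(pb + 70) = 304 + 9pb. Setting this equal to demand: 844 - pb = 304 + 9pb, so pb = 54.
Sellers receive ps = 54 + 70 = 124; q' = 844 − 1·54 = 790.
Buyers' price falls by p* − pb = 117 − 54 = 63; sellers' price rises by ps − p* = 124 − 117 = 7.
So consumers capture 63/70 = 0.9 of each unit of subsidy.

Consumer share = 0.9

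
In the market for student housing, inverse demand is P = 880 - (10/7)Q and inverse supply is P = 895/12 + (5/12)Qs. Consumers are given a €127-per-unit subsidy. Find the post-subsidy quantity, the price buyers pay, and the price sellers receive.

Q' = 78323/155; buyers pay 4902/31; sellers receive 8839/31

Pre-subsidy: 880 - (10/7)Q = 895/12 + (5/12)Q gives Q* = 13531/31 and P* = 7950/31.
With the rebate, buyers effectively pay Pb = Ps − 127, where Ps is the price sellers receive.
On the curves, Pb = 880 - (10/7)Q and Ps = 895/12 + (5/12)Q; the wedge Ps − Pb = 127 gives 895/12 + (5/12)Q − (880 - (10/7)Q) = 127, so Q' = 78323/155.
Then Pb = 880 − (10/7)·(78323/155) = 4902/31 and Ps = 895/12 + (5/12)·(78323/155) = 8839/31.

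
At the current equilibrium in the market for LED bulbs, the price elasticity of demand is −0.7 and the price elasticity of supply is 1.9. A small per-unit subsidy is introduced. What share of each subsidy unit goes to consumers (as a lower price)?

Consumer share = 19/26

For a small subsidy around the equilibrium, the benefit split depends on the relative slopes, which at a point are proportional to the elasticities.
Buyer share = εs/(εs + |εd|) = 1.9/(1.9 + 0.7) = 19/26; seller share = |εd|/(εs + |εd|) = 7/26.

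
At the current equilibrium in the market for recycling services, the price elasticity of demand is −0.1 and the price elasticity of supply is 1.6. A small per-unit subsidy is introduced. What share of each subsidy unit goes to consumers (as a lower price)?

For a small subsidy around the equilibrium, the benefit split depends on the relative slopes, which at a point are proportional to the elasticities.
Buyer share = εs/(εs + |εd|) = 1.6/(1.6 + 0.1) = 16/17; seller share = |εd|/(εs + |εd|) = 1/17.

Consumer share = 16/17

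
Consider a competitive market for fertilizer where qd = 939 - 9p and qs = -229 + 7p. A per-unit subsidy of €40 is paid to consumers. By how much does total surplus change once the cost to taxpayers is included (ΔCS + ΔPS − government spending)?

Net change in total surplus = -€3150

Pre-subsidy: 939 - 9p = -229 + 7p gives p* = 73, q* = 282.
With the rebate, buyers effectively pay pb = ps − 40, where ps is the price sellers receive.
Demand in terms of ps becomes qd = 939 − 9(ps − 40) = 1299 - 9ps. Setting this equal to supply: 1299 - 9ps = -229 + 7ps, so ps = 95.5.
Buyers pay pb = 95.5 − 40 = 55.5; q' = -229 + 7·95.5 = 439.5.
ΔCS = ½(282 + 439.5)(73 − 55.5) = 6313.125; ΔPS = ½(282 + 439.5)(95.5 − 73) = 8116.875.
Government spending = 40 × 439.5 = 17580.
Net change = 6313.125 + 8116.875 − 17580 = -3150. The loss equals the DWL triangle ½·40·157.5.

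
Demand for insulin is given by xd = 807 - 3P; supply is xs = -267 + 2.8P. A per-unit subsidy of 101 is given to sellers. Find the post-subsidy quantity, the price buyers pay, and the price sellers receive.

Pre-subsidy: 807 - 3P = -267 + 2.8P gives P* = 5370/29, x* = 7293/29.
With the subsidy, sellers receive Ps = Pb + 101 for each unit, where Pb is the price buyers pay.
Supply in terms of Pb becomes xs = -267 + 2.8(Pb + 101) = 15.8 + 2.8Pb. Setting this equal to demand: 807 - 3Pb = 15.8 + 2.8Pb, so Pb = 3956/29.
Sellers receive Ps = 3956/29 + 101 = 6885/29; x' = 807 − 3·(3956/29) = 11535/29.

x' = 11535/29; buyers pay 3956/29; sellers receive 6885/29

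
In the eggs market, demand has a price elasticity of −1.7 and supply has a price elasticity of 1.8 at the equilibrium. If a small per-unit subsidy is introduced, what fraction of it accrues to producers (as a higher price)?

For a small subsidy around the equilibrium, the benefit split depends on the relative slopes, which at a point are proportional to the elasticities.
Buyer share = εs/(εs + |εd|) = 1.8/(1.8 + 1.7) = 18/35; seller share = |εd|/(εs + |εd|) = 17/35.
So producers capture 17/35 of the subsidy.

Producer share = 17/35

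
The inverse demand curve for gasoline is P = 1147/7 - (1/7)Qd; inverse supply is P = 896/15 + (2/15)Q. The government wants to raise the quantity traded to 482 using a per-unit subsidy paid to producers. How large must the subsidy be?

Required subsidy s = 29 per unit

At Q = 482, from the demand curve buyers pay Pb = 1147/7 − (1/7)·482 = 95; from the supply curve sellers need Ps = 896/15 + (2/15)·482 = 124.
The subsidy must fill the gap: s = Ps − Pb = 124 − 95 = 29.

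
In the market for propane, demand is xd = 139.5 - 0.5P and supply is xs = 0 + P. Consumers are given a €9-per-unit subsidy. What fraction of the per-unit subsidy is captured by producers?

Producer share = 1/3

Pre-subsidy: 139.5 - 0.5P = 0 + P gives P* = 93, x* = 93.
With the rebate, buyers effectively pay Pb = Ps − 9, where Ps is the price sellers receive.
Demand in terms of Ps becomes xd = 139.5 − 0.5(Ps − 9) = 144 - 0.5Ps. Setting this equal to supply: 144 - 0.5Ps = 0 + Ps, so Ps = 96.
Buyers pay Pb = 96 − 9 = 87; x' = 0 + 1·96 = 96.
Buyers' price falls by P* − Pb = 93 − 87 = 6; sellers' price rises by Ps − P* = 96 − 93 = 3.
So producers capture 3/9 = 1/3 of each unit of subsidy.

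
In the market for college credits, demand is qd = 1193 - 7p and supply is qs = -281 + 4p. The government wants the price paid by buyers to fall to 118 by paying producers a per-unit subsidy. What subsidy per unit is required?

Required subsidy s = 44 per unit

At a buyer price of 118, quantity demanded is 1193 − 7·118 = 367.
Sellers supply 367 only when they receive ps with -281 + 4·ps = 367, i.e. ps = 162.
s = ps − pb = 162 − 118 = 44.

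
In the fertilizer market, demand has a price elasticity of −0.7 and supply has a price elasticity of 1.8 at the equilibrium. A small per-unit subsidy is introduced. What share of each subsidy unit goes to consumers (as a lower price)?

For a small subsidy around the equilibrium, the benefit split depends on the relative slopes, which at a point are proportional to the elasticities.
Buyer share = εs/(εs + |εd|) = 1.8/(1.8 + 0.7) = 0.72; seller share = |εd|/(εs + |εd|) = 0.28.

Consumer share = 0.72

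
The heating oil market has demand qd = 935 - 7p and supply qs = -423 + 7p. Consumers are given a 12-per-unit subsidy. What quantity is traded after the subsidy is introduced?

Pre-subsidy: 935 - 7p = -423 + 7p gives p* = 97, q* = 256.
With the rebate, buyers effectively pay pb = ps − 12, where ps is the price sellers receive.
Demand in terms of ps becomes qd = 935 − 7(ps − 12) = 1019 - 7ps. Setting this equal to supply: 1019 - 7ps = -423 + 7ps, so ps = 103.
Buyers pay pb = 103 − 12 = 91; q' = -423 + 7·103 = 298.

q' = 298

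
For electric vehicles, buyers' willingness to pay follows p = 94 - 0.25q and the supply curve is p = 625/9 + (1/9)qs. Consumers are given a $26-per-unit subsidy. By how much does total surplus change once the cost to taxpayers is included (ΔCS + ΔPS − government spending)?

Net change in total surplus = -$936

Pre-subsidy: 94 - 0.25q = 625/9 + (1/9)q gives q* = 68 and p* = 77.
With the rebate, buyers effectively pay pb = ps − 26, where ps is the price sellers receive.
On the curves, pb = 94 - 0.25q and ps = 625/9 + (1/9)q; the wedge ps − pb = 26 gives 625/9 + (1/9)q − (94 - 0.25q) = 26, so q' = 140.
Then pb = 94 − 0.25·140 = 59 and ps = 625/9 + (1/9)·140 = 85.
ΔCS = ½(68 + 140)(77 − 59) = 1872; ΔPS = ½(68 + 140)(85 − 77) = 832.
Government spending = 26 × 140 = 3640.
Net change = 1872 + 832 − 3640 = -936. The loss equals the DWL triangle ½·26·72.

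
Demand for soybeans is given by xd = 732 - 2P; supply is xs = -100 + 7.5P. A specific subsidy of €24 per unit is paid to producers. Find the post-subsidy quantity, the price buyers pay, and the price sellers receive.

x' = 11300/19; buyers pay 1304/19; sellers receive 1760/19

Pre-subsidy: 732 - 2P = -100 + 7.5P gives P* = 1664/19, x* = 10580/19.
With the subsidy, sellers receive Ps = Pb + 24 for each unit, where Pb is the price buyers pay.
Supply in terms of Pb becomes xs = -100 + 7.5(Pb + 24) = 80 + 7.5Pb. Setting this equal to demand: 732 - 2Pb = 80 + 7.5Pb, so Pb = 1304/19.
Sellers receive Ps = 1304/19 + 24 = 1760/19; x' = 732 − 2·(1304/19) = 11300/19.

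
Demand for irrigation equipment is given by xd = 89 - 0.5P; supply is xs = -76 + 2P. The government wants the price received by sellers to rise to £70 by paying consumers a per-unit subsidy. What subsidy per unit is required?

Required subsidy s = £20 per unit

At a seller price of 70, quantity supplied is -76 + 2·70 = 64.
Buyers absorb 64 only when they pay Pb with 89 − 0.5·Pb = 64, i.e. Pb = 50.
s = Ps − Pb = 70 − 50 = 20.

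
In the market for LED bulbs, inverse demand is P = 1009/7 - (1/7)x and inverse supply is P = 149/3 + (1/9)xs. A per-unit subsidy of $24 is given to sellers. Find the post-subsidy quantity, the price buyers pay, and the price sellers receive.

x' = 466.5; buyers pay $77.5; sellers receive $101.5

Pre-subsidy: 1009/7 - (1/7)x = 149/3 + (1/9)x gives x* = 372 and P* = 91.
With the subsidy, sellers receive Ps = Pb + 24 for each unit, where Pb is the price buyers pay.
On the curves, Pb = 1009/7 - (1/7)x and Ps = 149/3 + (1/9)x; the wedge Ps − Pb = 24 gives 149/3 + (1/9)x − (1009/7 - (1/7)x) = 24, so x' = 466.5.
Then Pb = 1009/7 − (1/7)·466.5 = 77.5 and Ps = 149/3 + (1/9)·466.5 = 101.5.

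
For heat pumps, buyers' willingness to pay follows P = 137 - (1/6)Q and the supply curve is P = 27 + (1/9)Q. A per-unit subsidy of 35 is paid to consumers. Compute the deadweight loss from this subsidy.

Pre-subsidy: 137 - (1/6)Q = 27 + (1/9)Q gives Q* = 396 and P* = 71.
With the rebate, buyers effectively pay Pb = Ps − 35, where Ps is the price sellers receive.
On the curves, Pb = 137 - (1/6)Q and Ps = 27 + (1/9)Q; the wedge Ps − Pb = 35 gives 27 + (1/9)Q − (137 - (1/6)Q) = 35, so Q' = 522.
Then Pb = 137 − (1/6)·522 = 50 and Ps = 27 + (1/9)·522 = 85.
The subsidy expands output by 522 − 396 = 126 past the efficient level; on those units the gap between marginal cost and willingness to pay runs from 0 up to 35.
DWL = ½ × 35 × 126 = 2205.

Deadweight loss = 2205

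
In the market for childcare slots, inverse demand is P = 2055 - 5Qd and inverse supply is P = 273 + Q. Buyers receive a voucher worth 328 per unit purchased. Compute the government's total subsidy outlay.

Government cost = 346040/3

Pre-subsidy: 2055 - 5Q = 273 + Q gives Q* = 297 and P* = 570.
With the rebate, buyers effectively pay Pb = Ps − 328, where Ps is the price sellers receive.
On the curves, Pb = 2055 - 5Q and Ps = 273 + Q; the wedge Ps − Pb = 328 gives 273 + Q − (2055 - 5Q) = 328, so Q' = 1055/3.
Then Pb = 2055 − 5·(1055/3) = 890/3 and Ps = 273 + 1·(1055/3) = 1874/3.
Government outlay = subsidy × quantity = 328 × 1055/3 = 346040/3.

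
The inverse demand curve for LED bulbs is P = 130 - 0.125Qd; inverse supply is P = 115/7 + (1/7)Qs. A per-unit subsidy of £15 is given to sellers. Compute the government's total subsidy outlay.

Government cost = £7200

Pre-subsidy: 130 - 0.125Q = 115/7 + (1/7)Q gives Q* = 424 and P* = 77.
With the subsidy, sellers receive Ps = Pb + 15 for each unit, where Pb is the price buyers pay.
On the curves, Pb = 130 - 0.125Q and Ps = 115/7 + (1/7)Q; the wedge Ps − Pb = 15 gives 115/7 + (1/7)Q − (130 - 0.125Q) = 15, so Q' = 480.
Then Pb = 130 − 0.125·480 = 70 and Ps = 115/7 + (1/7)·480 = 85.
Government outlay = subsidy × quantity = 15 × 480 = 7200.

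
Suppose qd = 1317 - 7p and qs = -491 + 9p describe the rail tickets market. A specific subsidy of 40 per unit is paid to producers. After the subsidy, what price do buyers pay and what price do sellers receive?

Pre-subsidy: 1317 - 7p = -491 + 9p gives p* = 113, q* = 526.
With the subsidy, sellers receive ps = pb + 40 for each unit, where pb is the price buyers pay.
Supply in terms of pb becomes qs = -491 + 9(pb + 40) = -131 + 9pb. Setting this equal to demand: 1317 - 7pb = -131 + 9pb, so pb = 90.5.
Sellers receive ps = 90.5 + 40 = 130.5; q' = 1317 − 7·90.5 = 683.5.

Buyers pay 90.5; sellers receive 130.5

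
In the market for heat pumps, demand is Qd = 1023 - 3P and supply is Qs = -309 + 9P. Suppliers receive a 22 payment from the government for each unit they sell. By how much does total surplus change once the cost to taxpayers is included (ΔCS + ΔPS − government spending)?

Pre-subsidy: 1023 - 3P = -309 + 9P gives P* = 111, Q* = 690.
With the subsidy, sellers receive Ps = Pb + 22 for each unit, where Pb is the price buyers pay.
Supply in terms of Pb becomes Qs = -309 + 9(Pb + 22) = -111 + 9Pb. Setting this equal to demand: 1023 - 3Pb = -111 + 9Pb, so Pb = 94.5.
Sellers receive Ps = 94.5 + 22 = 116.5; Q' = 1023 − 3·94.5 = 739.5.
ΔCS = ½(690 + 739.5)(111 − 94.5) = 11793.375; ΔPS = ½(690 + 739.5)(116.5 − 111) = 3931.125.
Government spending = 22 × 739.5 = 16269.
Net change = 11793.375 + 3931.125 − 16269 = -544.5. The loss equals the DWL triangle ½·22·49.5.

Net change in total surplus = -544.5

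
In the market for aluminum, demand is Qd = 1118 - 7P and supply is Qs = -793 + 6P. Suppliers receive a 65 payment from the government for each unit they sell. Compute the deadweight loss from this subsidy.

Deadweight loss = 6825

Pre-subsidy: 1118 - 7P = -793 + 6P gives P* = 147, Q* = 89.
With the subsidy, sellers receive Ps = Pb + 65 for each unit, where Pb is the price buyers pay.
Supply in terms of Pb becomes Qs = -793 + 6(Pb + 65) = -403 + 6Pb. Setting this equal to demand: 1118 - 7Pb = -403 + 6Pb, so Pb = 117.
Sellers receive Ps = 117 + 65 = 182; Q' = 1118 − 7·117 = 299.
The subsidy expands output by 299 − 89 = 210 past the efficient level; on those units the gap between marginal cost and willingness to pay runs from 0 up to 65.
DWL = ½ × 65 × 210 = 6825.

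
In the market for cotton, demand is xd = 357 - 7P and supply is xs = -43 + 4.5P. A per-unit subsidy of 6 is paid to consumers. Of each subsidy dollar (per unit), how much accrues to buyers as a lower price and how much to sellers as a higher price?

Buyers gain 54/23 per unit; sellers gain 84/23 per unit

Pre-subsidy: 357 - 7P = -43 + 4.5P gives P* = 800/23, x* = 2611/23.
With the rebate, buyers effectively pay Pb = Ps − 6, where Ps is the price sellers receive.
Demand in terms of Ps becomes xd = 357 − 7(Ps − 6) = 399 - 7Ps. Setting this equal to supply: 399 - 7Ps = -43 + 4.5Ps, so Ps = 884/23.
Buyers pay Pb = 884/23 − 6 = 746/23; x' = -43 + 4.5·(884/23) = 2989/23.
Buyers' price falls by P* − Pb = 800/23 − 746/23 = 54/23; sellers' price rises by Ps − P* = 884/23 − 800/23 = 84/23.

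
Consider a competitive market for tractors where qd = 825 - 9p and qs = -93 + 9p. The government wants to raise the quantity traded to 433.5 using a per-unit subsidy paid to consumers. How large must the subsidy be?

At q = 433.5, invert demand for the buyer price: pb = (825 − 433.5)/9 = 43.5; invert supply for the seller price: ps = (433.5 − (-93))/9 = 58.5.
The subsidy must fill the gap: s = ps − pb = 58.5 − 43.5 = 15.

Required subsidy s = 15 per unit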